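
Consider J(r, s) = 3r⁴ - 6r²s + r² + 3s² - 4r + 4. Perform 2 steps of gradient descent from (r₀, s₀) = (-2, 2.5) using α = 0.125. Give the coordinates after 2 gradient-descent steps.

∇J = (12r³ - 12rs + 2r - 4, -6r² + 6s)
(r₁, s₁) = (-2, 2.5) − 0.125·(-44, -9) = (3.5, 3.625)
(r₂, s₂) = (3.5, 3.625) − 0.125·(365.25, -51.75) = (-42.15625, 10.09375)

(-42.15625, 10.09375)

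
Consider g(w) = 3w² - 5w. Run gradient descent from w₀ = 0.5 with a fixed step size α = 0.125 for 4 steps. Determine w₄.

g′(w) = 6w - 5
w₁ = 0.5 − 0.125·(-2) = 0.75
w₂ = 0.75 − 0.125·(-0.5) = 0.8125
w₃ = 0.8125 − 0.125·(-0.125) = 0.828125
w₄ = 0.828125 − 0.125·(-0.03125) = 0.83203125

0.83203125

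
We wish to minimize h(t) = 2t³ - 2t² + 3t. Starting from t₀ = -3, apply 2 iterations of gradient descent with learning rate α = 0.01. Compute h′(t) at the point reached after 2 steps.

153.409215650136

h′(t) = 6t² - 4t + 3
Step 1: h′(-3) = 69; t₁ = -3 − 0.01·69 = -3.69
Step 2: h′(-3.69) = 99.4566; t₂ = -3.69 − 0.01·99.4566 = -4.684566
h′(t) at (-4.684566) = 153.409215650136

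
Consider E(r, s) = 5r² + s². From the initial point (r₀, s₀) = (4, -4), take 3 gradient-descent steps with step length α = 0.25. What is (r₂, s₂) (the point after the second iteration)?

(9, -1)

∇E = (10r, 2s)
Step 1: at (4, -4), ∇E = (40, -8) → (4, -4) − 0.25·(40, -8) = (-6, -2)
Step 2: at (-6, -2), ∇E = (-60, -4) → (-6, -2) − 0.25·(-60, -4) = (9, -1)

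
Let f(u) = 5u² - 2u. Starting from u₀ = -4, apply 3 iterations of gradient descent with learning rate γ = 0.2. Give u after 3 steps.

f′(u) = 10u - 2
Step 1: f′(-4) = -42; u₁ = -4 − 0.2·(-42) = 4.4
Step 2: f′(4.4) = 42; u₂ = 4.4 − 0.2·42 = -4
Step 3: f′(-4) = -42; u₃ = -4 − 0.2·(-42) = 4.4

4.4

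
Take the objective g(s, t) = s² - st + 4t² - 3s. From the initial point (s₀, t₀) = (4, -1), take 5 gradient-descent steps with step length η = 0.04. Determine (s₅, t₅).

(3.10165504, 0.22340864)

∇g = (2s - t - 3, -s + 8t)
Step 1: at (4, -1), ∇g = (6, -12) → (4, -1) − 0.04·(6, -12) = (3.76, -0.52)
Step 2: at (3.76, -0.52), ∇g = (5.04, -7.92) → (3.76, -0.52) − 0.04·(5.04, -7.92) = (3.5584, -0.2032)
Step 3: at (3.5584, -0.2032), ∇g = (4.32, -5.184) → (3.5584, -0.2032) − 0.04·(4.32, -5.184) = (3.3856, 0.00416)
Step 4: at (3.3856, 0.00416), ∇g = (3.76704, -3.35232) → (3.3856, 0.00416) − 0.04·(3.76704, -3.35232) = (3.2349184, 0.1382528)
Step 5: at (3.2349184, 0.1382528), ∇g = (3.331584, -2.128896) → (3.2349184, 0.1382528) − 0.04·(3.331584, -2.128896) = (3.10165504, 0.22340864)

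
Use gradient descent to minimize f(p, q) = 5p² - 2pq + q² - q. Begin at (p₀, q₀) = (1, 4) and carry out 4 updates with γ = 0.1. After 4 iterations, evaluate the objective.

∇f = (10p - 2q, -2p + 2q - 1)
Step 1: at (1, 4), ∇f = (2, 5) → (1, 4) − 0.1·(2, 5) = (0.8, 3.5)
Step 2: at (0.8, 3.5), ∇f = (1, 4.4) → (0.8, 3.5) − 0.1·(1, 4.4) = (0.7, 3.06)
Step 3: at (0.7, 3.06), ∇f = (0.88, 3.72) → (0.7, 3.06) − 0.1·(0.88, 3.72) = (0.612, 2.688)
Step 4: at (0.612, 2.688), ∇f = (0.744, 3.152) → (0.612, 2.688) − 0.1·(0.744, 3.152) = (0.5376, 2.3728)
f(0.5376, 2.3728) = 2.15121408

2.15121408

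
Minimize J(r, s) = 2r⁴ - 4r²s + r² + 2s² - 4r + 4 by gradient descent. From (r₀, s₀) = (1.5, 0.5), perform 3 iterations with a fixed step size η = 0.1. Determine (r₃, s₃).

∇J = (8r³ - 8rs + 2r - 4, -4r² + 4s)
(r₁, s₁) = (1.5, 0.5) − 0.1·(20, -7) = (-0.5, 1.2)
(r₂, s₂) = (-0.5, 1.2) − 0.1·(-1.2, 3.8) = (-0.38, 0.82)
(r₃, s₃) = (-0.38, 0.82) − 0.1·(-2.706176, 2.7024) = (-0.1093824, 0.54976)

(-0.1093824, 0.54976)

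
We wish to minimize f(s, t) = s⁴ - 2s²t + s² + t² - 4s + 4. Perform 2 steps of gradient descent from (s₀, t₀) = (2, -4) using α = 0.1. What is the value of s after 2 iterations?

35.1776

∇f = (4s³ - 4st + 2s - 4, -2s² + 2t)
(s₁, t₁) = (2, -4) − 0.1·(64, -16) = (-4.4, -2.4)
(s₂, t₂) = (-4.4, -2.4) − 0.1·(-395.776, -43.52) = (35.1776, 1.952)
s = 35.1776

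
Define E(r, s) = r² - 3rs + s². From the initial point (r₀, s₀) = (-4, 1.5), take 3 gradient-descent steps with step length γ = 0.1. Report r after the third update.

-2.0075

∇E = (2r - 3s, -3r + 2s)
(r₁, s₁) = (-4, 1.5) − 0.1·(-12.5, 15) = (-2.75, 0)
(r₂, s₂) = (-2.75, 0) − 0.1·(-5.5, 8.25) = (-2.2, -0.825)
(r₃, s₃) = (-2.2, -0.825) − 0.1·(-1.925, 4.95) = (-2.0075, -1.32)
r = -2.0075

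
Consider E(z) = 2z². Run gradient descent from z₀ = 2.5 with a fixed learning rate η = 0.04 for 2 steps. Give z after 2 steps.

E′(z) = 4z
z₁ = 2.5 − 0.04·10 = 2.1
z₂ = 2.1 − 0.04·8.4 = 1.764

1.764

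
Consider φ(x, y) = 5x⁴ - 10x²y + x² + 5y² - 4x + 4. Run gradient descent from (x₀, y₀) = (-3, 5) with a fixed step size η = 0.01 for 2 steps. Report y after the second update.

4.885

∇φ = (20x³ - 20xy + 2x - 4, -10x² + 10y)
Step 1: at (-3, 5), ∇φ = (-250, -40) → (-3, 5) − 0.01·(-250, -40) = (-0.5, 5.4)
Step 2: at (-0.5, 5.4), ∇φ = (46.5, 51.5) → (-0.5, 5.4) − 0.01·(46.5, 51.5) = (-0.965, 4.885)
y = 4.885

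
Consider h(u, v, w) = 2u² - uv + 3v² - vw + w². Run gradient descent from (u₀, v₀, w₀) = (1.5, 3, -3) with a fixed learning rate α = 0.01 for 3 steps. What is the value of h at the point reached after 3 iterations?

∇h = (4u - v, -u + 6v - w, -v + 2w)
(u₁, v₁, w₁) = (1.5, 3, -3) − 0.01·(3, 19.5, -9) = (1.47, 2.805, -2.91)
(u₂, v₂, w₂) = (1.47, 2.805, -2.91) − 0.01·(3.075, 18.27, -8.625) = (1.43925, 2.6223, -2.82375)
(u₃, v₃, w₃) = (1.43925, 2.6223, -2.82375) − 0.01·(3.1347, 17.1183, -8.2698) = (1.407903, 2.451117, -2.741052)
h(1.407903, 2.451117, -2.741052) = 32.769375602022

32.769375602022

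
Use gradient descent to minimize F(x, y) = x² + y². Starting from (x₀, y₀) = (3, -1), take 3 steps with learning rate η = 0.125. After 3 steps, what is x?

∇F = (2x, 2y)
(x₁, y₁) = (3, -1) − 0.125·(6, -2) = (2.25, -0.75)
(x₂, y₂) = (2.25, -0.75) − 0.125·(4.5, -1.5) = (1.6875, -0.5625)
(x₃, y₃) = (1.6875, -0.5625) − 0.125·(3.375, -1.125) = (1.265625, -0.421875)
x = 1.265625

1.265625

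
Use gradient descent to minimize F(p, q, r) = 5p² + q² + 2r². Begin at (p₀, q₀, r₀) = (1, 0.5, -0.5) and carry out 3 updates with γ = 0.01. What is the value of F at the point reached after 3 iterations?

∇F = (10p, 2q, 4r)
Step 1: at (1, 0.5, -0.5), ∇F = (10, 1, -2) → (1, 0.5, -0.5) − 0.01·(10, 1, -2) = (0.9, 0.49, -0.48)
Step 2: at (0.9, 0.49, -0.48), ∇F = (9, 0.98, -1.92) → (0.9, 0.49, -0.48) − 0.01·(9, 0.98, -1.92) = (0.81, 0.4802, -0.4608)
Step 3: at (0.81, 0.4802, -0.4608), ∇F = (8.1, 0.9604, -1.8432) → (0.81, 0.4802, -0.4608) − 0.01·(8.1, 0.9604, -1.8432) = (0.729, 0.470596, -0.442368)
F(0.729, 0.470596, -0.442368) = 3.270044490064

3.270044490064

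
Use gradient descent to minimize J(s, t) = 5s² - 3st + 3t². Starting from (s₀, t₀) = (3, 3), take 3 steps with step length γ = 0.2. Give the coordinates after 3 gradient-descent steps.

∇J = (10s - 3t, -3s + 6t)
Step 1: at (3, 3), ∇J = (21, 9) → (3, 3) − 0.2·(21, 9) = (-1.2, 1.2)
Step 2: at (-1.2, 1.2), ∇J = (-15.6, 10.8) → (-1.2, 1.2) − 0.2·(-15.6, 10.8) = (1.92, -0.96)
Step 3: at (1.92, -0.96), ∇J = (22.08, -11.52) → (1.92, -0.96) − 0.2·(22.08, -11.52) = (-2.496, 1.344)

(-2.496, 1.344)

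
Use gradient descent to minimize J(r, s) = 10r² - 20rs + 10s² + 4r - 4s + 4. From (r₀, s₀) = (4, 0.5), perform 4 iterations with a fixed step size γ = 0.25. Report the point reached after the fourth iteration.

(12140, -12135.5)

∇J = (20r - 20s + 4, -20r + 20s - 4)
(r₁, s₁) = (4, 0.5) − 0.25·(74, -74) = (-14.5, 19)
(r₂, s₂) = (-14.5, 19) − 0.25·(-666, 666) = (152, -147.5)
(r₃, s₃) = (152, -147.5) − 0.25·(5994, -5994) = (-1346.5, 1351)
(r₄, s₄) = (-1346.5, 1351) − 0.25·(-53946, 53946) = (12140, -12135.5)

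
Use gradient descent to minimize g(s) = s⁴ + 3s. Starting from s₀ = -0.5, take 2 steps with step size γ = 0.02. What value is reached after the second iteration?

-0.59669

g′(s) = 4s³ + 3
s₁ = -0.5 − 0.02·2.5 = -0.55
s₂ = -0.55 − 0.02·2.3345 = -0.59669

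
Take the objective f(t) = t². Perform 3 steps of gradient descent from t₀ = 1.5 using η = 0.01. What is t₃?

f′(t) = 2t
t₁ = 1.5 − 0.01·3 = 1.47
t₂ = 1.47 − 0.01·2.94 = 1.4406
t₃ = 1.4406 − 0.01·2.8812 = 1.411788

1.411788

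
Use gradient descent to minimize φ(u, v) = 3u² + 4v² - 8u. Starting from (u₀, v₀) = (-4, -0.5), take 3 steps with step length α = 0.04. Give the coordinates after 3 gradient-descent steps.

∇φ = (6u - 8, 8v)
Step 1: at (-4, -0.5), ∇φ = (-32, -4) → (-4, -0.5) − 0.04·(-32, -4) = (-2.72, -0.34)
Step 2: at (-2.72, -0.34), ∇φ = (-24.32, -2.72) → (-2.72, -0.34) − 0.04·(-24.32, -2.72) = (-1.7472, -0.2312)
Step 3: at (-1.7472, -0.2312), ∇φ = (-18.4832, -1.8496) → (-1.7472, -0.2312) − 0.04·(-18.4832, -1.8496) = (-1.007872, -0.157216)

(-1.007872, -0.157216)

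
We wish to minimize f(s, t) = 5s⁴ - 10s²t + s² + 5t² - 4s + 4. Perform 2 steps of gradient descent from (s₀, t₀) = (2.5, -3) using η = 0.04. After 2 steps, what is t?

∇f = (20s³ - 20st + 2s - 4, -10s² + 10t)
(s₁, t₁) = (2.5, -3) − 0.04·(463.5, -92.5) = (-16.04, 0.7)
(s₂, t₂) = (-16.04, 0.7) − 0.04·(-82347.45728, -2565.816) = (3277.8582912, 103.33264)
t = 103.33264

103.33264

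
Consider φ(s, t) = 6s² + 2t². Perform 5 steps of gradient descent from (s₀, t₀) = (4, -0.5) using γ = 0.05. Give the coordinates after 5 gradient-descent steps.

(0.04096, -0.16384)

∇φ = (12s, 4t)
(s₁, t₁) = (4, -0.5) − 0.05·(48, -2) = (1.6, -0.4)
(s₂, t₂) = (1.6, -0.4) − 0.05·(19.2, -1.6) = (0.64, -0.32)
(s₃, t₃) = (0.64, -0.32) − 0.05·(7.68, -1.28) = (0.256, -0.256)
(s₄, t₄) = (0.256, -0.256) − 0.05·(3.072, -1.024) = (0.1024, -0.2048)
(s₅, t₅) = (0.1024, -0.2048) − 0.05·(1.2288, -0.8192) = (0.04096, -0.16384)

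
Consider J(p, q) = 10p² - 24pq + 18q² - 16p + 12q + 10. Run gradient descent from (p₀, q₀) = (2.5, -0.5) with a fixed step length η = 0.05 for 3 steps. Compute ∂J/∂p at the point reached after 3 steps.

∇J = (20p - 24q - 16, -24p + 36q + 12)
Step 1: at (2.5, -0.5), ∇J = (46, -66) → (2.5, -0.5) − 0.05·(46, -66) = (0.2, 2.8)
Step 2: at (0.2, 2.8), ∇J = (-79.2, 108) → (0.2, 2.8) − 0.05·(-79.2, 108) = (4.16, -2.6)
Step 3: at (4.16, -2.6), ∇J = (129.6, -181.44) → (4.16, -2.6) − 0.05·(129.6, -181.44) = (-2.32, 6.472)
∂J/∂p at (-2.32, 6.472) = -217.728

-217.728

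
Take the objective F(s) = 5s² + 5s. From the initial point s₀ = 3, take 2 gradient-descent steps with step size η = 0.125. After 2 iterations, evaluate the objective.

-1.0107421875

F′(s) = 10s + 5
Step 1: F′(3) = 35; s₁ = 3 − 0.125·35 = -1.375
Step 2: F′(-1.375) = -8.75; s₂ = -1.375 − 0.125·(-8.75) = -0.28125
F(-0.28125) = -1.0107421875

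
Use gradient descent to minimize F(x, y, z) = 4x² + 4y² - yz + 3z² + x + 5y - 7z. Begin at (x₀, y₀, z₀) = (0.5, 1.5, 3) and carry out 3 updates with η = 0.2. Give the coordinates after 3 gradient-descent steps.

∇F = (8x + 1, 8y - z + 5, -y + 6z - 7)
Step 1: at (0.5, 1.5, 3), ∇F = (5, 14, 9.5) → (0.5, 1.5, 3) − 0.2·(5, 14, 9.5) = (-0.5, -1.3, 1.1)
Step 2: at (-0.5, -1.3, 1.1), ∇F = (-3, -6.5, 0.9) → (-0.5, -1.3, 1.1) − 0.2·(-3, -6.5, 0.9) = (0.1, 0, 0.92)
Step 3: at (0.1, 0, 0.92), ∇F = (1.8, 4.08, -1.48) → (0.1, 0, 0.92) − 0.2·(1.8, 4.08, -1.48) = (-0.26, -0.816, 1.216)

(-0.26, -0.816, 1.216)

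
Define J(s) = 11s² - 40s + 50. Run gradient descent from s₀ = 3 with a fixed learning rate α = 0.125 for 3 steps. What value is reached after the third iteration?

-4.515625

J′(s) = 22s - 40
s₁ = 3 − 0.125·26 = -0.25
s₂ = -0.25 − 0.125·(-45.5) = 5.4375
s₃ = 5.4375 − 0.125·79.625 = -4.515625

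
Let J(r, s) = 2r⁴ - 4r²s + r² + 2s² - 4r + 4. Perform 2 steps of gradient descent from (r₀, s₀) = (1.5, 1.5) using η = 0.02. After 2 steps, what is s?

∇J = (8r³ - 8rs + 2r - 4, -4r² + 4s)
Step 1: at (1.5, 1.5), ∇J = (8, -3) → (1.5, 1.5) − 0.02·(8, -3) = (1.34, 1.56)
Step 2: at (1.34, 1.56), ∇J = (1.205632, -0.9424) → (1.34, 1.56) − 0.02·(1.205632, -0.9424) = (1.31588736, 1.578848)
s = 1.578848

1.578848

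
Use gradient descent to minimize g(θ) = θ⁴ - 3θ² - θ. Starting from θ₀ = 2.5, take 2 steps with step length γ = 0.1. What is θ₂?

g′(θ) = 4θ³ - 6θ - 1
Step 1: g′(2.5) = 46.5; θ₁ = 2.5 − 0.1·46.5 = -2.15
Step 2: g′(-2.15) = -27.8535; θ₂ = -2.15 − 0.1·(-27.8535) = 0.63535

0.63535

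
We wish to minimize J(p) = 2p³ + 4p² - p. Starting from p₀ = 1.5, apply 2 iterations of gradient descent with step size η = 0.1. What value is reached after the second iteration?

-0.6315

J′(p) = 6p² + 8p - 1
p₁ = 1.5 − 0.1·24.5 = -0.95
p₂ = -0.95 − 0.1·(-3.185) = -0.6315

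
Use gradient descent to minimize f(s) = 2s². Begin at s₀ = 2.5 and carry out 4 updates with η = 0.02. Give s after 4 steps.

f′(s) = 4s
Step 1: f′(2.5) = 10; s₁ = 2.5 − 0.02·10 = 2.3
Step 2: f′(2.3) = 9.2; s₂ = 2.3 − 0.02·9.2 = 2.116
Step 3: f′(2.116) = 8.464; s₃ = 2.116 − 0.02·8.464 = 1.94672
Step 4: f′(1.94672) = 7.78688; s₄ = 1.94672 − 0.02·7.78688 = 1.7909824

1.7909824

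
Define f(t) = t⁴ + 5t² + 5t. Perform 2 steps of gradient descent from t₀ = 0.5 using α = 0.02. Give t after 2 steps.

f′(t) = 4t³ + 10t + 5
t₁ = 0.5 − 0.02·10.5 = 0.29
t₂ = 0.29 − 0.02·7.997556 = 0.13004888

0.13004888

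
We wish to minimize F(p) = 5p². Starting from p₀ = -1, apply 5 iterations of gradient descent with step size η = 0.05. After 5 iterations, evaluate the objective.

F′(p) = 10p
p₁ = -1 − 0.05·(-10) = -0.5
p₂ = -0.5 − 0.05·(-5) = -0.25
p₃ = -0.25 − 0.05·(-2.5) = -0.125
p₄ = -0.125 − 0.05·(-1.25) = -0.0625
p₅ = -0.0625 − 0.05·(-0.625) = -0.03125
F(-0.03125) = 0.0048828125

0.0048828125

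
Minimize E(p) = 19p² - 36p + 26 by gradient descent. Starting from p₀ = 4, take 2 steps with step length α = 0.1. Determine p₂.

E′(p) = 38p - 36
Step 1: E′(4) = 116; p₁ = 4 − 0.1·116 = -7.6
Step 2: E′(-7.6) = -324.8; p₂ = -7.6 − 0.1·(-324.8) = 24.88

24.88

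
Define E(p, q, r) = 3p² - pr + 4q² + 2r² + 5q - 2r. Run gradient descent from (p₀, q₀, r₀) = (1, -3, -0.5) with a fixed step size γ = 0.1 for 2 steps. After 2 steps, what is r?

∇E = (6p - r, 8q + 5, -p + 4r - 2)
(p₁, q₁, r₁) = (1, -3, -0.5) − 0.1·(6.5, -19, -5) = (0.35, -1.1, 0)
(p₂, q₂, r₂) = (0.35, -1.1, 0) − 0.1·(2.1, -3.8, -2.35) = (0.14, -0.72, 0.235)
r = 0.235

0.235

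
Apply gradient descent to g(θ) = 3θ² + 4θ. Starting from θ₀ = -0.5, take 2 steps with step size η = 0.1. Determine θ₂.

g′(θ) = 6θ + 4
θ₁ = -0.5 − 0.1·1 = -0.6
θ₂ = -0.6 − 0.1·0.4 = -0.64

-0.64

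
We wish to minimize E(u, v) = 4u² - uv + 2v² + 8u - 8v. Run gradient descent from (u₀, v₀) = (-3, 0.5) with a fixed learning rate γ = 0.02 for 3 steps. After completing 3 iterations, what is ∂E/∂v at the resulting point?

∇E = (8u - v + 8, -u + 4v - 8)
Step 1: at (-3, 0.5), ∇E = (-16.5, -3) → (-3, 0.5) − 0.02·(-16.5, -3) = (-2.67, 0.56)
Step 2: at (-2.67, 0.56), ∇E = (-13.92, -3.09) → (-2.67, 0.56) − 0.02·(-13.92, -3.09) = (-2.3916, 0.6218)
Step 3: at (-2.3916, 0.6218), ∇E = (-11.7546, -3.1212) → (-2.3916, 0.6218) − 0.02·(-11.7546, -3.1212) = (-2.156508, 0.684224)
∂E/∂v at (-2.156508, 0.684224) = -3.106596

-3.106596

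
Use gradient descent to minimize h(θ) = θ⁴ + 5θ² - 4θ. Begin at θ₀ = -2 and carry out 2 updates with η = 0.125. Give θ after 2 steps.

-63.25

h′(θ) = 4θ³ + 10θ - 4
Step 1: h′(-2) = -56; θ₁ = -2 − 0.125·(-56) = 5
Step 2: h′(5) = 546; θ₂ = 5 − 0.125·546 = -63.25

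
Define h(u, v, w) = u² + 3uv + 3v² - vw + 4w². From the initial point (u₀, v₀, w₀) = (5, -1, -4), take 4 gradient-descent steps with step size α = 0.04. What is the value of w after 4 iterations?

-1.02628864

∇h = (2u + 3v, 3u + 6v - w, -v + 8w)
Step 1: at (5, -1, -4), ∇h = (7, 13, -31) → (5, -1, -4) − 0.04·(7, 13, -31) = (4.72, -1.52, -2.76)
Step 2: at (4.72, -1.52, -2.76), ∇h = (4.88, 7.8, -20.56) → (4.72, -1.52, -2.76) − 0.04·(4.88, 7.8, -20.56) = (4.5248, -1.832, -1.9376)
Step 3: at (4.5248, -1.832, -1.9376), ∇h = (3.5536, 4.52, -13.6688) → (4.5248, -1.832, -1.9376) − 0.04·(3.5536, 4.52, -13.6688) = (4.382656, -2.0128, -1.390848)
Step 4: at (4.382656, -2.0128, -1.390848), ∇h = (2.726912, 2.462016, -9.113984) → (4.382656, -2.0128, -1.390848) − 0.04·(2.726912, 2.462016, -9.113984) = (4.27357952, -2.11128064, -1.02628864)
w = -1.02628864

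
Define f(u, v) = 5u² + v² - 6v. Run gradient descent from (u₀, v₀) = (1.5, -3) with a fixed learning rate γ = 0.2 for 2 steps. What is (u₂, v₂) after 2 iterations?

∇f = (10u, 2v - 6)
(u₁, v₁) = (1.5, -3) − 0.2·(15, -12) = (-1.5, -0.6)
(u₂, v₂) = (-1.5, -0.6) − 0.2·(-15, -7.2) = (1.5, 0.84)

(1.5, 0.84)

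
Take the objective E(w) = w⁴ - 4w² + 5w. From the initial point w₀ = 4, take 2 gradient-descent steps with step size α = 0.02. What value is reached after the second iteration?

-0.75719104

E′(w) = 4w³ - 8w + 5
Step 1: E′(4) = 229; w₁ = 4 − 0.02·229 = -0.58
Step 2: E′(-0.58) = 8.859552; w₂ = -0.58 − 0.02·8.859552 = -0.75719104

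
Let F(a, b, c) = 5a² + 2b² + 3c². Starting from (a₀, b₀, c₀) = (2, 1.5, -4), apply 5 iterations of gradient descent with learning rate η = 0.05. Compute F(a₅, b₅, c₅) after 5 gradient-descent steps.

∇F = (10a, 4b, 6c)
Step 1: at (2, 1.5, -4), ∇F = (20, 6, -24) → (2, 1.5, -4) − 0.05·(20, 6, -24) = (1, 1.2, -2.8)
Step 2: at (1, 1.2, -2.8), ∇F = (10, 4.8, -16.8) → (1, 1.2, -2.8) − 0.05·(10, 4.8, -16.8) = (0.5, 0.96, -1.96)
Step 3: at (0.5, 0.96, -1.96), ∇F = (5, 3.84, -11.76) → (0.5, 0.96, -1.96) − 0.05·(5, 3.84, -11.76) = (0.25, 0.768, -1.372)
Step 4: at (0.25, 0.768, -1.372), ∇F = (2.5, 3.072, -8.232) → (0.25, 0.768, -1.372) − 0.05·(2.5, 3.072, -8.232) = (0.125, 0.6144, -0.9604)
Step 5: at (0.125, 0.6144, -0.9604), ∇F = (1.25, 2.4576, -5.7624) → (0.125, 0.6144, -0.9604) − 0.05·(1.25, 2.4576, -5.7624) = (0.0625, 0.49152, -0.67228)
F(0.0625, 0.49152, -0.67228) = 1.858596266

1.858596266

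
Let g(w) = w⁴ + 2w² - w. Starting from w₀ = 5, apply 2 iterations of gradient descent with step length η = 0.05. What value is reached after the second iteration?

g′(w) = 4w³ + 4w - 1
w₁ = 5 − 0.05·519 = -20.95
w₂ = -20.95 − 0.05·(-36864.8295) = 1822.291475

1822.291475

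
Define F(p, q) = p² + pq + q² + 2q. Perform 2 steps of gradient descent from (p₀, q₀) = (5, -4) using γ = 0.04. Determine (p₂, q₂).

∇F = (2p + q, p + 2q + 2)
Step 1: at (5, -4), ∇F = (6, -1) → (5, -4) − 0.04·(6, -1) = (4.76, -3.96)
Step 2: at (4.76, -3.96), ∇F = (5.56, -1.16) → (4.76, -3.96) − 0.04·(5.56, -1.16) = (4.5376, -3.9136)

(4.5376, -3.9136)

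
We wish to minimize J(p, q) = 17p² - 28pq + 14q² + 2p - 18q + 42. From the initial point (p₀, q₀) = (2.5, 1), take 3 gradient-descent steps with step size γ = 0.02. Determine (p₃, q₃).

∇J = (34p - 28q + 2, -28p + 28q - 18)
(p₁, q₁) = (2.5, 1) − 0.02·(59, -60) = (1.32, 2.2)
(p₂, q₂) = (1.32, 2.2) − 0.02·(-14.72, 6.64) = (1.6144, 2.0672)
(p₃, q₃) = (1.6144, 2.0672) − 0.02·(-0.992, -5.3216) = (1.63424, 2.173632)

(1.63424, 2.173632)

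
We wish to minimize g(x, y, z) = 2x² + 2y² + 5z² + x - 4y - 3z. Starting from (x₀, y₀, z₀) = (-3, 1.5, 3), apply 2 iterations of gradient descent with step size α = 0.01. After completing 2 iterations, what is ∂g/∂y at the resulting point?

∇g = (4x + 1, 4y - 4, 10z - 3)
Step 1: at (-3, 1.5, 3), ∇g = (-11, 2, 27) → (-3, 1.5, 3) − 0.01·(-11, 2, 27) = (-2.89, 1.48, 2.73)
Step 2: at (-2.89, 1.48, 2.73), ∇g = (-10.56, 1.92, 24.3) → (-2.89, 1.48, 2.73) − 0.01·(-10.56, 1.92, 24.3) = (-2.7844, 1.4608, 2.487)
∂g/∂y at (-2.7844, 1.4608, 2.487) = 1.8432

1.8432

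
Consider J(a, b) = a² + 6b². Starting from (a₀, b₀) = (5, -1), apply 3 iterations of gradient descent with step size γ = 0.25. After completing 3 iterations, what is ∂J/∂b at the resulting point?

∇J = (2a, 12b)
Step 1: at (5, -1), ∇J = (10, -12) → (5, -1) − 0.25·(10, -12) = (2.5, 2)
Step 2: at (2.5, 2), ∇J = (5, 24) → (2.5, 2) − 0.25·(5, 24) = (1.25, -4)
Step 3: at (1.25, -4), ∇J = (2.5, -48) → (1.25, -4) − 0.25·(2.5, -48) = (0.625, 8)
∂J/∂b at (0.625, 8) = 96

96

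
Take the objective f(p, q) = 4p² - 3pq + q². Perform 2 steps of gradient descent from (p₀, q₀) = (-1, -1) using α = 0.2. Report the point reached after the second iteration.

∇f = (8p - 3q, -3p + 2q)
(p₁, q₁) = (-1, -1) − 0.2·(-5, 1) = (0, -1.2)
(p₂, q₂) = (0, -1.2) − 0.2·(3.6, -2.4) = (-0.72, -0.72)

(-0.72, -0.72)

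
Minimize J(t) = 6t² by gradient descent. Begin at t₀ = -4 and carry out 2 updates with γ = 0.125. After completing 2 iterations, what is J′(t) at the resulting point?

J′(t) = 12t
t₁ = -4 − 0.125·(-48) = 2
t₂ = 2 − 0.125·24 = -1
J′(t) at (-1) = -12

-12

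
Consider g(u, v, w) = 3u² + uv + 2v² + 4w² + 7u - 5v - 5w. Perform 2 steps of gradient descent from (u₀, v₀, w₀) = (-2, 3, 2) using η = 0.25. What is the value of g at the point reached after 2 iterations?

∇g = (6u + v + 7, u + 4v - 5, 8w - 5)
(u₁, v₁, w₁) = (-2, 3, 2) − 0.25·(-2, 5, 11) = (-1.5, 1.75, -0.75)
(u₂, v₂, w₂) = (-1.5, 1.75, -0.75) − 0.25·(-0.25, 0.5, -11) = (-1.4375, 1.625, 2)
g(-1.4375, 1.625, 2) = -3.04296875

-3.04296875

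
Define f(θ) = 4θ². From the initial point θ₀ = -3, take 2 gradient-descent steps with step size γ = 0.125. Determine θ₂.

f′(θ) = 8θ
Step 1: f′(-3) = -24; θ₁ = -3 − 0.125·(-24) = 0
Step 2: f′(0) = 0; θ₂ = 0 − 0.125·0 = 0

0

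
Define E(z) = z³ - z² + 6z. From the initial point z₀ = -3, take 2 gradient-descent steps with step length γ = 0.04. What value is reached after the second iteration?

-7.660032

E′(z) = 3z² - 2z + 6
z₁ = -3 − 0.04·39 = -4.56
z₂ = -4.56 − 0.04·77.5008 = -7.660032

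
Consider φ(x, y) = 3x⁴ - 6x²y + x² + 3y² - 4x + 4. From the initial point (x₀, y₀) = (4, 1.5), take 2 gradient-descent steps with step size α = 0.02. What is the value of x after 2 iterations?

∇φ = (12x³ - 12xy + 2x - 4, -6x² + 6y)
(x₁, y₁) = (4, 1.5) − 0.02·(700, -87) = (-10, 3.24)
(x₂, y₂) = (-10, 3.24) − 0.02·(-11635.2, -580.56) = (222.704, 14.8512)
x = 222.704

222.704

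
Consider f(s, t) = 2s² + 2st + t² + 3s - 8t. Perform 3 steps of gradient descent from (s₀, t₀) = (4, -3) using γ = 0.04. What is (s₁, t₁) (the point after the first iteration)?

(3.48, -2.76)

∇f = (4s + 2t + 3, 2s + 2t - 8)
(s₁, t₁) = (4, -3) − 0.04·(13, -6) = (3.48, -2.76)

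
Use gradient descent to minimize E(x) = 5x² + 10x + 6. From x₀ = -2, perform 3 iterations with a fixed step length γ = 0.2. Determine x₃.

0

E′(x) = 10x + 10
Step 1: E′(-2) = -10; x₁ = -2 − 0.2·(-10) = 0
Step 2: E′(0) = 10; x₂ = 0 − 0.2·10 = -2
Step 3: E′(-2) = -10; x₃ = -2 − 0.2·(-10) = 0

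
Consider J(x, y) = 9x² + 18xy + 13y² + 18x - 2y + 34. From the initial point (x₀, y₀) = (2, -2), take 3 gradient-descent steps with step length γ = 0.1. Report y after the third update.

2.824

∇J = (18x + 18y + 18, 18x + 26y - 2)
Step 1: at (2, -2), ∇J = (18, -18) → (2, -2) − 0.1·(18, -18) = (0.2, -0.2)
Step 2: at (0.2, -0.2), ∇J = (18, -3.6) → (0.2, -0.2) − 0.1·(18, -3.6) = (-1.6, 0.16)
Step 3: at (-1.6, 0.16), ∇J = (-7.92, -26.64) → (-1.6, 0.16) − 0.1·(-7.92, -26.64) = (-0.808, 2.824)
y = 2.824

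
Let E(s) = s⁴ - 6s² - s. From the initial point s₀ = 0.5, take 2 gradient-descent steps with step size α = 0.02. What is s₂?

E′(s) = 4s³ - 12s - 1
Step 1: E′(0.5) = -6.5; s₁ = 0.5 − 0.02·(-6.5) = 0.63
Step 2: E′(0.63) = -7.559812; s₂ = 0.63 − 0.02·(-7.559812) = 0.78119624

0.78119624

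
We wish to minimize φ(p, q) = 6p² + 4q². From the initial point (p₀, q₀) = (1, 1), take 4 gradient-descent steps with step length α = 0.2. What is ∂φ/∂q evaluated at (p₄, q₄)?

∇φ = (12p, 8q)
Step 1: at (1, 1), ∇φ = (12, 8) → (1, 1) − 0.2·(12, 8) = (-1.4, -0.6)
Step 2: at (-1.4, -0.6), ∇φ = (-16.8, -4.8) → (-1.4, -0.6) − 0.2·(-16.8, -4.8) = (1.96, 0.36)
Step 3: at (1.96, 0.36), ∇φ = (23.52, 2.88) → (1.96, 0.36) − 0.2·(23.52, 2.88) = (-2.744, -0.216)
Step 4: at (-2.744, -0.216), ∇φ = (-32.928, -1.728) → (-2.744, -0.216) − 0.2·(-32.928, -1.728) = (3.8416, 0.1296)
∂φ/∂q at (3.8416, 0.1296) = 1.0368

1.0368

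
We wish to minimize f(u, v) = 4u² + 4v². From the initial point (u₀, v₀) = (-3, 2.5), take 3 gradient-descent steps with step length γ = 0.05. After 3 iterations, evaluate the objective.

∇f = (8u, 8v)
(u₁, v₁) = (-3, 2.5) − 0.05·(-24, 20) = (-1.8, 1.5)
(u₂, v₂) = (-1.8, 1.5) − 0.05·(-14.4, 12) = (-1.08, 0.9)
(u₃, v₃) = (-1.08, 0.9) − 0.05·(-8.64, 7.2) = (-0.648, 0.54)
f(-0.648, 0.54) = 2.846016

2.846016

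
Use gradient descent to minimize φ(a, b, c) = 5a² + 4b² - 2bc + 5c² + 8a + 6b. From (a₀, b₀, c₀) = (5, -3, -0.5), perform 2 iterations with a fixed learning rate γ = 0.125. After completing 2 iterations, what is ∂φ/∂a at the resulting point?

3.625

∇φ = (10a + 8, 8b - 2c + 6, -2b + 10c)
(a₁, b₁, c₁) = (5, -3, -0.5) − 0.125·(58, -17, 1) = (-2.25, -0.875, -0.625)
(a₂, b₂, c₂) = (-2.25, -0.875, -0.625) − 0.125·(-14.5, 0.25, -4.5) = (-0.4375, -0.90625, -0.0625)
∂φ/∂a at (-0.4375, -0.90625, -0.0625) = 3.625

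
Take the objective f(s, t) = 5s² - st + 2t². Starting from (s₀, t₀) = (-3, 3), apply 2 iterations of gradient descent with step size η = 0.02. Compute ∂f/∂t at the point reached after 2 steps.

∇f = (10s - t, -s + 4t)
Step 1: at (-3, 3), ∇f = (-33, 15) → (-3, 3) − 0.02·(-33, 15) = (-2.34, 2.7)
Step 2: at (-2.34, 2.7), ∇f = (-26.1, 13.14) → (-2.34, 2.7) − 0.02·(-26.1, 13.14) = (-1.818, 2.4372)
∂f/∂t at (-1.818, 2.4372) = 11.5668

11.5668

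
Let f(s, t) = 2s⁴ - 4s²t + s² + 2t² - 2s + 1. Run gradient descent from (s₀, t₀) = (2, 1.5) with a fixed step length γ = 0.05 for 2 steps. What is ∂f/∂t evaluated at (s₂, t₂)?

∇f = (8s³ - 8st + 2s - 2, -4s² + 4t)
Step 1: at (2, 1.5), ∇f = (42, -10) → (2, 1.5) − 0.05·(42, -10) = (-0.1, 2)
Step 2: at (-0.1, 2), ∇f = (-0.608, 7.96) → (-0.1, 2) − 0.05·(-0.608, 7.96) = (-0.0696, 1.602)
∂f/∂t at (-0.0696, 1.602) = 6.38862336

6.38862336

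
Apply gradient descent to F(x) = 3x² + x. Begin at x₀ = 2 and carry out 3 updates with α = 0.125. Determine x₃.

F′(x) = 6x + 1
x₁ = 2 − 0.125·13 = 0.375
x₂ = 0.375 − 0.125·3.25 = -0.03125
x₃ = -0.03125 − 0.125·0.8125 = -0.1328125

-0.1328125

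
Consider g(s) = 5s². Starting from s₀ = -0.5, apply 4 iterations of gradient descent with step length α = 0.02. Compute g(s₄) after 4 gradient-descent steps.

0.2097152

g′(s) = 10s
Step 1: g′(-0.5) = -5; s₁ = -0.5 − 0.02·(-5) = -0.4
Step 2: g′(-0.4) = -4; s₂ = -0.4 − 0.02·(-4) = -0.32
Step 3: g′(-0.32) = -3.2; s₃ = -0.32 − 0.02·(-3.2) = -0.256
Step 4: g′(-0.256) = -2.56; s₄ = -0.256 − 0.02·(-2.56) = -0.2048
g(-0.2048) = 0.2097152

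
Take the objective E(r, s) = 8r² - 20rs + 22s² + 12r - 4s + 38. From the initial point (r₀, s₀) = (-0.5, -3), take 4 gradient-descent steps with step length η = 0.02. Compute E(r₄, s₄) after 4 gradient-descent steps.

30.38587216297984

∇E = (16r - 20s + 12, -20r + 44s - 4)
Step 1: at (-0.5, -3), ∇E = (64, -126) → (-0.5, -3) − 0.02·(64, -126) = (-1.78, -0.48)
Step 2: at (-1.78, -0.48), ∇E = (-6.88, 10.48) → (-1.78, -0.48) − 0.02·(-6.88, 10.48) = (-1.6424, -0.6896)
Step 3: at (-1.6424, -0.6896), ∇E = (-0.4864, -1.4944) → (-1.6424, -0.6896) − 0.02·(-0.4864, -1.4944) = (-1.632672, -0.659712)
Step 4: at (-1.632672, -0.659712), ∇E = (-0.928512, -0.373888) → (-1.632672, -0.659712) − 0.02·(-0.928512, -0.373888) = (-1.61410176, -0.65223424)
E(-1.61410176, -0.65223424) = 30.38587216297984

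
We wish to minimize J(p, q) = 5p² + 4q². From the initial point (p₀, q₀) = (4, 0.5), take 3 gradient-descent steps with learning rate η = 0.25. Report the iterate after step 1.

∇J = (10p, 8q)
Step 1: at (4, 0.5), ∇J = (40, 4) → (4, 0.5) − 0.25·(40, 4) = (-6, -0.5)

(-6, -0.5)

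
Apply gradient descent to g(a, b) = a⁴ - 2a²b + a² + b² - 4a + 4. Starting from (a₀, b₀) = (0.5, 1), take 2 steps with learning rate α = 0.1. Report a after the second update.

1.14005

∇g = (4a³ - 4ab + 2a - 4, -2a² + 2b)
(a₁, b₁) = (0.5, 1) − 0.1·(-4.5, 1.5) = (0.95, 0.85)
(a₂, b₂) = (0.95, 0.85) − 0.1·(-1.9005, -0.105) = (1.14005, 0.8605)
a = 1.14005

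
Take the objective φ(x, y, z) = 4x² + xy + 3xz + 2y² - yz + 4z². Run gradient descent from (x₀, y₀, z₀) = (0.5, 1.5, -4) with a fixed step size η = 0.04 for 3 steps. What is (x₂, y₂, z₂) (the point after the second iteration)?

∇φ = (8x + y + 3z, x + 4y - z, 3x - y + 8z)
(x₁, y₁, z₁) = (0.5, 1.5, -4) − 0.04·(-6.5, 10.5, -32) = (0.76, 1.08, -2.72)
(x₂, y₂, z₂) = (0.76, 1.08, -2.72) − 0.04·(-1, 7.8, -20.56) = (0.8, 0.768, -1.8976)

(0.8, 0.768, -1.8976)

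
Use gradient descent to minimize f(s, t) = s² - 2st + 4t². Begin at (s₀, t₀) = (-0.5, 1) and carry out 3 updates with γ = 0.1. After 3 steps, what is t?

-0.032

∇f = (2s - 2t, -2s + 8t)
(s₁, t₁) = (-0.5, 1) − 0.1·(-3, 9) = (-0.2, 0.1)
(s₂, t₂) = (-0.2, 0.1) − 0.1·(-0.6, 1.2) = (-0.14, -0.02)
(s₃, t₃) = (-0.14, -0.02) − 0.1·(-0.24, 0.12) = (-0.116, -0.032)
t = -0.032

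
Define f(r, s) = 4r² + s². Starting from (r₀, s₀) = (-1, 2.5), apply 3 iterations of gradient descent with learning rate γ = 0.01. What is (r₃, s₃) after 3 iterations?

(-0.778688, 2.35298)

∇f = (8r, 2s)
(r₁, s₁) = (-1, 2.5) − 0.01·(-8, 5) = (-0.92, 2.45)
(r₂, s₂) = (-0.92, 2.45) − 0.01·(-7.36, 4.9) = (-0.8464, 2.401)
(r₃, s₃) = (-0.8464, 2.401) − 0.01·(-6.7712, 4.802) = (-0.778688, 2.35298)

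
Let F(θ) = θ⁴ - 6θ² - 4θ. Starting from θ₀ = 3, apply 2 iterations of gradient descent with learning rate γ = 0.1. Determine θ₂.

13.9888

F′(θ) = 4θ³ - 12θ - 4
Step 1: F′(3) = 68; θ₁ = 3 − 0.1·68 = -3.8
Step 2: F′(-3.8) = -177.888; θ₂ = -3.8 − 0.1·(-177.888) = 13.9888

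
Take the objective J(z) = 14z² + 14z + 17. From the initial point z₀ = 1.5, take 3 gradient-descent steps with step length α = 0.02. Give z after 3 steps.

-0.329632

J′(z) = 28z + 14
z₁ = 1.5 − 0.02·56 = 0.38
z₂ = 0.38 − 0.02·24.64 = -0.1128
z₃ = -0.1128 − 0.02·10.8416 = -0.329632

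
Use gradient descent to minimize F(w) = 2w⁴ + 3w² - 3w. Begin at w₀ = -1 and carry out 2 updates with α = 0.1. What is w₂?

F′(w) = 8w³ + 6w - 3
Step 1: F′(-1) = -17; w₁ = -1 − 0.1·(-17) = 0.7
Step 2: F′(0.7) = 3.944; w₂ = 0.7 − 0.1·3.944 = 0.3056

0.3056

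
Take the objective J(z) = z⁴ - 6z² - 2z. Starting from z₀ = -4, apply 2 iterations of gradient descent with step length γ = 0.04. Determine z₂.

J′(z) = 4z³ - 12z - 2
Step 1: J′(-4) = -210; z₁ = -4 − 0.04·(-210) = 4.4
Step 2: J′(4.4) = 285.936; z₂ = 4.4 − 0.04·285.936 = -7.03744

-7.03744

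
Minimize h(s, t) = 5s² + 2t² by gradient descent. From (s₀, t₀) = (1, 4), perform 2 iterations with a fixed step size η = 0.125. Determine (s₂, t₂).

∇h = (10s, 4t)
(s₁, t₁) = (1, 4) − 0.125·(10, 16) = (-0.25, 2)
(s₂, t₂) = (-0.25, 2) − 0.125·(-2.5, 8) = (0.0625, 1)

(0.0625, 1)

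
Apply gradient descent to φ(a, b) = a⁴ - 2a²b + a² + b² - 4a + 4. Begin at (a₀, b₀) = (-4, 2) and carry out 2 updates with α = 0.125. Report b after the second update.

166.6875

∇φ = (4a³ - 4ab + 2a - 4, -2a² + 2b)
Step 1: at (-4, 2), ∇φ = (-236, -28) → (-4, 2) − 0.125·(-236, -28) = (25.5, 5.5)
Step 2: at (25.5, 5.5), ∇φ = (65811.5, -1289.5) → (25.5, 5.5) − 0.125·(65811.5, -1289.5) = (-8200.9375, 166.6875)
b = 166.6875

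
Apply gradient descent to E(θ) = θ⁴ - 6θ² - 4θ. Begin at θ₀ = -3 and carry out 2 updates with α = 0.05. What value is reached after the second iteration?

1.3776

E′(θ) = 4θ³ - 12θ - 4
θ₁ = -3 − 0.05·(-76) = 0.8
θ₂ = 0.8 − 0.05·(-11.552) = 1.3776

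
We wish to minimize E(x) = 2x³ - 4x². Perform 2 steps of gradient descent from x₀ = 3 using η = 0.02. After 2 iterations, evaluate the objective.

E′(x) = 6x² - 8x
Step 1: E′(3) = 30; x₁ = 3 − 0.02·30 = 2.4
Step 2: E′(2.4) = 15.36; x₂ = 2.4 − 0.02·15.36 = 2.0928
E(2.0928) = 0.812893077504

0.812893077504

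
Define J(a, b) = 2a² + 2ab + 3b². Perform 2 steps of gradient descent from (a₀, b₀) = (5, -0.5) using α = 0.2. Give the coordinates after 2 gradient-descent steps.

(1, -0.1)

∇J = (4a + 2b, 2a + 6b)
Step 1: at (5, -0.5), ∇J = (19, 7) → (5, -0.5) − 0.2·(19, 7) = (1.2, -1.9)
Step 2: at (1.2, -1.9), ∇J = (1, -9) → (1.2, -1.9) − 0.2·(1, -9) = (1, -0.1)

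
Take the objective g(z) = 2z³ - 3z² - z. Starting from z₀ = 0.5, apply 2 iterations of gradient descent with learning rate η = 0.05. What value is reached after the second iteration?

g′(z) = 6z² - 6z - 1
z₁ = 0.5 − 0.05·(-2.5) = 0.625
z₂ = 0.625 − 0.05·(-2.40625) = 0.7453125

0.7453125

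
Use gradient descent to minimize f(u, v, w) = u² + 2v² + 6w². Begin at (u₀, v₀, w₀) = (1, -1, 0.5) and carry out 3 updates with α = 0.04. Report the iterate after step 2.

(0.8464, -0.7056, 0.1352)

∇f = (2u, 4v, 12w)
(u₁, v₁, w₁) = (1, -1, 0.5) − 0.04·(2, -4, 6) = (0.92, -0.84, 0.26)
(u₂, v₂, w₂) = (0.92, -0.84, 0.26) − 0.04·(1.84, -3.36, 3.12) = (0.8464, -0.7056, 0.1352)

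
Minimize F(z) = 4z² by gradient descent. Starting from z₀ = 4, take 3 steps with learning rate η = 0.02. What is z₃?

F′(z) = 8z
z₁ = 4 − 0.02·32 = 3.36
z₂ = 3.36 − 0.02·26.88 = 2.8224
z₃ = 2.8224 − 0.02·22.5792 = 2.370816

2.370816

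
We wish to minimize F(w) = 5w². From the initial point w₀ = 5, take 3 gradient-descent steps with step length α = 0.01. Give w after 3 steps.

F′(w) = 10w
w₁ = 5 − 0.01·50 = 4.5
w₂ = 4.5 − 0.01·45 = 4.05
w₃ = 4.05 − 0.01·40.5 = 3.645

3.645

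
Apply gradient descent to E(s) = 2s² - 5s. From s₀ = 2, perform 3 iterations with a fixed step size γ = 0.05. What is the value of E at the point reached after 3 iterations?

E′(s) = 4s - 5
s₁ = 2 − 0.05·3 = 1.85
s₂ = 1.85 − 0.05·2.4 = 1.73
s₃ = 1.73 − 0.05·1.92 = 1.634
E(1.634) = -2.830088

-2.830088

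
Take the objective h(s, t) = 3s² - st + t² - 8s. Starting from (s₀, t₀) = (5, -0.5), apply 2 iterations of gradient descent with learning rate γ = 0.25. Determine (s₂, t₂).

∇h = (6s - t - 8, -s + 2t)
Step 1: at (5, -0.5), ∇h = (22.5, -6) → (5, -0.5) − 0.25·(22.5, -6) = (-0.625, 1)
Step 2: at (-0.625, 1), ∇h = (-12.75, 2.625) → (-0.625, 1) − 0.25·(-12.75, 2.625) = (2.5625, 0.34375)

(2.5625, 0.34375)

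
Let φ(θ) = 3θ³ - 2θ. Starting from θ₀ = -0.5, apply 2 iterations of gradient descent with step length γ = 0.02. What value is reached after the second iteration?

-0.5109045

φ′(θ) = 9θ² - 2
Step 1: φ′(-0.5) = 0.25; θ₁ = -0.5 − 0.02·0.25 = -0.505
Step 2: φ′(-0.505) = 0.295225; θ₂ = -0.505 − 0.02·0.295225 = -0.5109045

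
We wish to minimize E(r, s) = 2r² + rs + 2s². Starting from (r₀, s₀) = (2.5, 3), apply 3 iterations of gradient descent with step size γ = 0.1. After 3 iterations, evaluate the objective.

0.6128795

∇E = (4r + s, r + 4s)
(r₁, s₁) = (2.5, 3) − 0.1·(13, 14.5) = (1.2, 1.55)
(r₂, s₂) = (1.2, 1.55) − 0.1·(6.35, 7.4) = (0.565, 0.81)
(r₃, s₃) = (0.565, 0.81) − 0.1·(3.07, 3.805) = (0.258, 0.4295)
E(0.258, 0.4295) = 0.6128795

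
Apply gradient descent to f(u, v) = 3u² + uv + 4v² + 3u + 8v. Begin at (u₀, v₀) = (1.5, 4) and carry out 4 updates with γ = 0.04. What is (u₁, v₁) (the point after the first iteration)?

(0.86, 2.34)

∇f = (6u + v + 3, u + 8v + 8)
Step 1: at (1.5, 4), ∇f = (16, 41.5) → (1.5, 4) − 0.04·(16, 41.5) = (0.86, 2.34)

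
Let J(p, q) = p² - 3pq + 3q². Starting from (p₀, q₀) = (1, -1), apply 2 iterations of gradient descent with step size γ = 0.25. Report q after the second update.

∇J = (2p - 3q, -3p + 6q)
Step 1: at (1, -1), ∇J = (5, -9) → (1, -1) − 0.25·(5, -9) = (-0.25, 1.25)
Step 2: at (-0.25, 1.25), ∇J = (-4.25, 8.25) → (-0.25, 1.25) − 0.25·(-4.25, 8.25) = (0.8125, -0.8125)
q = -0.8125

-0.8125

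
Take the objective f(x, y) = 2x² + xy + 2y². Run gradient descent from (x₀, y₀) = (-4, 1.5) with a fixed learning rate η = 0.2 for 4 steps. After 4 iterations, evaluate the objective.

∇f = (4x + y, x + 4y)
Step 1: at (-4, 1.5), ∇f = (-14.5, 2) → (-4, 1.5) − 0.2·(-14.5, 2) = (-1.1, 1.1)
Step 2: at (-1.1, 1.1), ∇f = (-3.3, 3.3) → (-1.1, 1.1) − 0.2·(-3.3, 3.3) = (-0.44, 0.44)
Step 3: at (-0.44, 0.44), ∇f = (-1.32, 1.32) → (-0.44, 0.44) − 0.2·(-1.32, 1.32) = (-0.176, 0.176)
Step 4: at (-0.176, 0.176), ∇f = (-0.528, 0.528) → (-0.176, 0.176) − 0.2·(-0.528, 0.528) = (-0.0704, 0.0704)
f(-0.0704, 0.0704) = 0.01486848

0.01486848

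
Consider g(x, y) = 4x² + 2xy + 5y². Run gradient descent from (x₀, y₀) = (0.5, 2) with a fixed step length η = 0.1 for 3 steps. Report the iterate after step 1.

∇g = (8x + 2y, 2x + 10y)
Step 1: at (0.5, 2), ∇g = (8, 21) → (0.5, 2) − 0.1·(8, 21) = (-0.3, -0.1)

(-0.3, -0.1)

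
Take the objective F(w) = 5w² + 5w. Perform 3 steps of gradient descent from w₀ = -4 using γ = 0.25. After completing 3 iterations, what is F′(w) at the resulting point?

F′(w) = 10w + 5
w₁ = -4 − 0.25·(-35) = 4.75
w₂ = 4.75 − 0.25·52.5 = -8.375
w₃ = -8.375 − 0.25·(-78.75) = 11.3125
F′(w) at (11.3125) = 118.125

118.125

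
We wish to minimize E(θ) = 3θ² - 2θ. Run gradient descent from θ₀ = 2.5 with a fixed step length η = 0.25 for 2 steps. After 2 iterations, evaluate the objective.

0.546875

E′(θ) = 6θ - 2
Step 1: E′(2.5) = 13; θ₁ = 2.5 − 0.25·13 = -0.75
Step 2: E′(-0.75) = -6.5; θ₂ = -0.75 − 0.25·(-6.5) = 0.875
E(0.875) = 0.546875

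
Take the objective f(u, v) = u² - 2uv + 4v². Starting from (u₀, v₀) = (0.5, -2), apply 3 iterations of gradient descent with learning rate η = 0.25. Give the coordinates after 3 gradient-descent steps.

∇f = (2u - 2v, -2u + 8v)
Step 1: at (0.5, -2), ∇f = (5, -17) → (0.5, -2) − 0.25·(5, -17) = (-0.75, 2.25)
Step 2: at (-0.75, 2.25), ∇f = (-6, 19.5) → (-0.75, 2.25) − 0.25·(-6, 19.5) = (0.75, -2.625)
Step 3: at (0.75, -2.625), ∇f = (6.75, -22.5) → (0.75, -2.625) − 0.25·(6.75, -22.5) = (-0.9375, 3)

(-0.9375, 3)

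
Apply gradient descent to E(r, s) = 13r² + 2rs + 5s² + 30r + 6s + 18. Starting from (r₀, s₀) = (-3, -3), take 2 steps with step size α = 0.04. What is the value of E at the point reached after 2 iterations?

3.80938752

∇E = (26r + 2s + 30, 2r + 10s + 6)
(r₁, s₁) = (-3, -3) − 0.04·(-54, -30) = (-0.84, -1.8)
(r₂, s₂) = (-0.84, -1.8) − 0.04·(4.56, -13.68) = (-1.0224, -1.2528)
E(-1.0224, -1.2528) = 3.80938752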